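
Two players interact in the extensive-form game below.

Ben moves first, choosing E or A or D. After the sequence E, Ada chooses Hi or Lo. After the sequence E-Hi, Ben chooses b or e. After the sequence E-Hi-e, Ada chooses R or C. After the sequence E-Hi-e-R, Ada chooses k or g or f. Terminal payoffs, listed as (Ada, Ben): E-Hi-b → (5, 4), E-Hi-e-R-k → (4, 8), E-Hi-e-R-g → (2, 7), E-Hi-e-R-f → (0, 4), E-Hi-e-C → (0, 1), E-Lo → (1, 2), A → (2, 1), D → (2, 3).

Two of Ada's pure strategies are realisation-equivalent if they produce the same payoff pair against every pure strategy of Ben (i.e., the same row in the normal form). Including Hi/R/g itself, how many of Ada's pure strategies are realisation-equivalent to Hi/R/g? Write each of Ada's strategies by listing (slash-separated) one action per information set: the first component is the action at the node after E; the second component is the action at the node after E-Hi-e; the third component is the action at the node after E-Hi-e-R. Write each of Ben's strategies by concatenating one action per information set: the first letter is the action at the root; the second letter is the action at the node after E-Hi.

1

Row for Hi/R/g (columns Eb, Ee, Ab, Ae, Db, De): (5,4) (2,7) (2,1) (2,1) (2,3) (2,3).
Every one of Ada's information sets is on the play path for some reply by Ben when Ada follows Hi/R/g.
Changing the action at any of them therefore changes at least one column, so only Hi/R/g itself gives this row.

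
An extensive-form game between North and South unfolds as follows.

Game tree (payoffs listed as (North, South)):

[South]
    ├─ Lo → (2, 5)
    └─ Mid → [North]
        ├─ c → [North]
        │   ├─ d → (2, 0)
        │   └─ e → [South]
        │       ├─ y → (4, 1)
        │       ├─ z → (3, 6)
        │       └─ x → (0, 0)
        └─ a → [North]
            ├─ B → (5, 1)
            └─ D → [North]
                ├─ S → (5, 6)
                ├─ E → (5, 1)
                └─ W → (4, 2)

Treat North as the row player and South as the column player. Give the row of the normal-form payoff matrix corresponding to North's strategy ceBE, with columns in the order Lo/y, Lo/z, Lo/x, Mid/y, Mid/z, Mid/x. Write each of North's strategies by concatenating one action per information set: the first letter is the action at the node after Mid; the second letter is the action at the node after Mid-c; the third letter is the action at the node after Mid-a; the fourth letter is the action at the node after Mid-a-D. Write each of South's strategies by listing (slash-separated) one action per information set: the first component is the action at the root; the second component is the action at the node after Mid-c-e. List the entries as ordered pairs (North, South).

(2,5) (2,5) (2,5) (4,1) (3,6) (0,0)

vs Lo/y: South plays Lo → (2, 5)
vs Lo/z: South plays Lo → (2, 5)
vs Lo/x: South plays Lo → (2, 5)
vs Mid/y: South plays Mid → North plays c at [Mid] → North plays e at [Mid-c] → South plays y at [Mid-c-e] → (4, 1)
vs Mid/z: South plays Mid → North plays c at [Mid] → North plays e at [Mid-c] → South plays z at [Mid-c-e] → (3, 6)
vs Mid/x: South plays Mid → North plays c at [Mid] → North plays e at [Mid-c] → South plays x at [Mid-c-e] → (0, 0)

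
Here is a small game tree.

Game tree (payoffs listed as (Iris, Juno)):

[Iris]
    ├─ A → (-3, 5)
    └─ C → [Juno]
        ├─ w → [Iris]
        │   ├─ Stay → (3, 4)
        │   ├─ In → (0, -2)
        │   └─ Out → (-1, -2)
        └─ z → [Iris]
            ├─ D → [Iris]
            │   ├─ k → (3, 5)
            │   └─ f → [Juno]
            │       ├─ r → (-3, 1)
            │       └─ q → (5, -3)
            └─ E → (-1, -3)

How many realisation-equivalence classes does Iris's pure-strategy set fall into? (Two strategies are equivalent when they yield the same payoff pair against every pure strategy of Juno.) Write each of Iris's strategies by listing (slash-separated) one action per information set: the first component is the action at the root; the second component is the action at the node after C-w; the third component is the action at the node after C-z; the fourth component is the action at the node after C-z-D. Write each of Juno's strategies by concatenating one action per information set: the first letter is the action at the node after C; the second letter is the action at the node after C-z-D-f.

10

Iris has 24 pure strategies: A/Stay/D/k, A/Stay/D/f, A/Stay/E/k, A/Stay/E/f, A/In/D/k, A/In/D/f, A/In/E/k, A/In/E/f, A/Out/D/k, A/Out/D/f, A/Out/E/k, A/Out/E/f, C/Stay/D/k, C/Stay/D/f, C/Stay/E/k, C/Stay/E/f, C/In/D/k, C/In/D/f, C/In/E/k, C/In/E/f, C/Out/D/k, C/Out/D/f, C/Out/E/k, C/Out/E/f. Columns: wr, wq, zr, zq.
{A/Stay/D/k, A/Stay/D/f, A/Stay/E/k, A/Stay/E/f, A/In/D/k, A/In/D/f, A/In/E/k, A/In/E/f, A/Out/D/k, A/Out/D/f, A/Out/E/k, A/Out/E/f} → row (-3,5) (-3,5) (-3,5) (-3,5)
{C/Stay/D/k} → row (3,4) (3,4) (3,5) (3,5)
{C/Stay/D/f} → row (3,4) (3,4) (-3,1) (5,-3)
{C/Stay/E/k, C/Stay/E/f} → row (3,4) (3,4) (-1,-3) (-1,-3)
{C/In/D/k} → row (0,-2) (0,-2) (3,5) (3,5)
{C/In/D/f} → row (0,-2) (0,-2) (-3,1) (5,-3)
{C/In/E/k, C/In/E/f} → row (0,-2) (0,-2) (-1,-3) (-1,-3)
{C/Out/D/k} → row (-1,-2) (-1,-2) (3,5) (3,5)
{C/Out/D/f} → row (-1,-2) (-1,-2) (-3,1) (5,-3)
{C/Out/E/k, C/Out/E/f} → row (-1,-2) (-1,-2) (-1,-3) (-1,-3)
That's 10 distinct rows out of 24 strategies.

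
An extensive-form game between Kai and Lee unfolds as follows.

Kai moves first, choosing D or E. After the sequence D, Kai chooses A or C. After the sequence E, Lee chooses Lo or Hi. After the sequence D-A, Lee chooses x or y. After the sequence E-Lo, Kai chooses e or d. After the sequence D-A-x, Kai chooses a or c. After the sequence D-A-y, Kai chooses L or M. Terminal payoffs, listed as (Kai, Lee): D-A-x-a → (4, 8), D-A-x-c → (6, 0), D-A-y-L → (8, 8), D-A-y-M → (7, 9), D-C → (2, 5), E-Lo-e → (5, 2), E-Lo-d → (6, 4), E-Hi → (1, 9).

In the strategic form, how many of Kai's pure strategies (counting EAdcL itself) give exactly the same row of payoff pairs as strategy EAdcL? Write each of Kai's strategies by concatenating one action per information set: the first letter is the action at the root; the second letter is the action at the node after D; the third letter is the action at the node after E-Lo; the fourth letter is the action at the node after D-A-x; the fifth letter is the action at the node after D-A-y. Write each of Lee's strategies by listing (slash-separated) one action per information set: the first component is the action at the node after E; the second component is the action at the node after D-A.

Row for EAdcL (columns Lo/x, Lo/y, Hi/x, Hi/y): (6,4) (6,4) (1,9) (1,9).
Under EAdcL, Kai's choice at the node after D and at the node after D-A-x and at the node after D-A-y can never be reached regardless of what Lee does, so varying those choices leaves every outcome unchanged.
Holding the reachable choices fixed and varying the unreachable ones freely already gives 2 × 2 × 2 = 8 equivalent strategies.
No other strategy reproduces this row, so those 8 are the full class: EAdaL, EAdaM, EAdcL, EAdcM, ECdaL, ECdaM, ECdcL, ECdcM.

8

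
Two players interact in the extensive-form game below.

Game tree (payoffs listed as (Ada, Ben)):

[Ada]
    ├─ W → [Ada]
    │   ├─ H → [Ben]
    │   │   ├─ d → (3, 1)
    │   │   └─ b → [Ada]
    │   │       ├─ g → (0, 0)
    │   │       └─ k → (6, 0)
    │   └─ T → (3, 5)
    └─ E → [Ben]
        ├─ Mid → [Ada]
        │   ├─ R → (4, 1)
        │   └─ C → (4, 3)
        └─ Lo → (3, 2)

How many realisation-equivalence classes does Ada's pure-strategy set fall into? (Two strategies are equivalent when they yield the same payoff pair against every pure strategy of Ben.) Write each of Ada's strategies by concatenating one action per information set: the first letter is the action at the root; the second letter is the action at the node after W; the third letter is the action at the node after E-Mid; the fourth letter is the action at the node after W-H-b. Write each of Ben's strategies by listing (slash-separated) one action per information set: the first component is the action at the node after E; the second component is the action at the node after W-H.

Ada has 16 pure strategies: WHRg, WHRk, WHCg, WHCk, WTRg, WTRk, WTCg, WTCk, EHRg, EHRk, EHCg, EHCk, ETRg, ETRk, ETCg, ETCk. Columns: Mid/d, Mid/b, Lo/d, Lo/b.
{WHRg, WHCg} → row (3,1) (0,0) (3,1) (0,0)
{WHRk, WHCk} → row (3,1) (6,0) (3,1) (6,0)
{WTRg, WTRk, WTCg, WTCk} → row (3,5) (3,5) (3,5) (3,5)
{EHRg, EHRk, ETRg, ETRk} → row (4,1) (4,1) (3,2) (3,2)
{EHCg, EHCk, ETCg, ETCk} → row (4,3) (4,3) (3,2) (3,2)
That's 5 distinct rows out of 16 strategies.

5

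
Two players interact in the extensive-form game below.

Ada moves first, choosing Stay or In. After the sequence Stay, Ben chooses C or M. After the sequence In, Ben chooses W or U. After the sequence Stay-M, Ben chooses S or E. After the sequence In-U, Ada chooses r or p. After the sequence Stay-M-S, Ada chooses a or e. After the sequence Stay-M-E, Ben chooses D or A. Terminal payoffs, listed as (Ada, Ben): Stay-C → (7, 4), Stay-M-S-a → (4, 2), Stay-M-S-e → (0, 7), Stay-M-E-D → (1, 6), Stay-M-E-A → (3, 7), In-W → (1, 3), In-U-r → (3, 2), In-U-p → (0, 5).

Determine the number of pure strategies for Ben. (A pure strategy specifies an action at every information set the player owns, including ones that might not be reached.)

Ben owns the node after Stay with actions {C, M} — two choices.
Ben owns the node after In with actions {W, U} — two choices.
Ben owns the node after Stay-M with actions {S, E} — two choices.
Ben owns the node after Stay-M-E with actions {D, A} — two choices.
A pure strategy fixes one action at each information set independently, so the count is the product 2 × 2 × 2 × 2 = 16.
(For reference, Ada has 8 pure strategies, giving a 16×8 normal-form matrix.)

16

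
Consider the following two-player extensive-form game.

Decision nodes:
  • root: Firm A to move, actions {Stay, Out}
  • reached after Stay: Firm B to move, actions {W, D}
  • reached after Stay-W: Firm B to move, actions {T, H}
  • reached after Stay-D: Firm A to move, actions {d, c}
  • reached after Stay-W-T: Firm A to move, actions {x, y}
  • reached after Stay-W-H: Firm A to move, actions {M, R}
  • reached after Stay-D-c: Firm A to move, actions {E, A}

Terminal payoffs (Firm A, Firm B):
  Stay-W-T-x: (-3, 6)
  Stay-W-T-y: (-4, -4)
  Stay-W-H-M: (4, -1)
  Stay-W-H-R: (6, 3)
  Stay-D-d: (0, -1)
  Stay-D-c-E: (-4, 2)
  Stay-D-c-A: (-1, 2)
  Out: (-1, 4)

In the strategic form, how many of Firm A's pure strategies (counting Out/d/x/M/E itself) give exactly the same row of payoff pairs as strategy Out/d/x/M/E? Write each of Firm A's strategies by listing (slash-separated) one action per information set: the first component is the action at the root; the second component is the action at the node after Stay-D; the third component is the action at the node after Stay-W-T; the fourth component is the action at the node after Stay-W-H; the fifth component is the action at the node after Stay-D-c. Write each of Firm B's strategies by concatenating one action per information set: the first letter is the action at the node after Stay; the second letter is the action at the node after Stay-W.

16

Row for Out/d/x/M/E (columns WT, WH, DT, DH): (-1,4) (-1,4) (-1,4) (-1,4).
Under Out/d/x/M/E, Firm A's choice at the node after Stay-D and at the node after Stay-W-T and at the node after Stay-W-H and at the node after Stay-D-c can never be reached regardless of what Firm B does, so varying those choices leaves every outcome unchanged.
Holding the reachable choices fixed and varying the unreachable ones freely already gives 2 × 2 × 2 × 2 = 16 equivalent strategies.
No other strategy reproduces this row, so those 16 are the full class: Out/d/x/M/E, Out/d/x/M/A, Out/d/x/R/E, Out/d/x/R/A, Out/d/y/M/E, Out/d/y/M/A, Out/d/y/R/E, Out/d/y/R/A, Out/c/x/M/E, Out/c/x/M/A, Out/c/x/R/E, Out/c/x/R/A, Out/c/y/M/E, Out/c/y/M/A, Out/c/y/R/E, Out/c/y/R/A.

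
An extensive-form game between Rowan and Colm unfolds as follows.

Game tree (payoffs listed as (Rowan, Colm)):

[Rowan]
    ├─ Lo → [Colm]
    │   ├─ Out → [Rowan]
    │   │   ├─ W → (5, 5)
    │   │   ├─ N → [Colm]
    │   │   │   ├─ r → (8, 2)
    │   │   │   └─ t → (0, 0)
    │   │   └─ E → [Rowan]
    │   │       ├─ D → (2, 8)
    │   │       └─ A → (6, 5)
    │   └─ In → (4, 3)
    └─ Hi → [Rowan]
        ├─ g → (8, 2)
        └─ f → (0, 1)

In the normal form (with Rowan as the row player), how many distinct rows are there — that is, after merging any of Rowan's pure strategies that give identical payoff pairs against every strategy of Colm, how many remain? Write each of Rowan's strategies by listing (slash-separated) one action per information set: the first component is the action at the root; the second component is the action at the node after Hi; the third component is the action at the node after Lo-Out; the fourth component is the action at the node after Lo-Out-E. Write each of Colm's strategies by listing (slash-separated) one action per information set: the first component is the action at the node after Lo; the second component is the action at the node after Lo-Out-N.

Rowan has 24 pure strategies: Lo/g/W/D, Lo/g/W/A, Lo/g/N/D, Lo/g/N/A, Lo/g/E/D, Lo/g/E/A, Lo/f/W/D, Lo/f/W/A, Lo/f/N/D, Lo/f/N/A, Lo/f/E/D, Lo/f/E/A, Hi/g/W/D, Hi/g/W/A, Hi/g/N/D, Hi/g/N/A, Hi/g/E/D, Hi/g/E/A, Hi/f/W/D, Hi/f/W/A, Hi/f/N/D, Hi/f/N/A, Hi/f/E/D, Hi/f/E/A. Columns: Out/r, Out/t, In/r, In/t.
{Lo/g/W/D, Lo/g/W/A, Lo/f/W/D, Lo/f/W/A} → row (5,5) (5,5) (4,3) (4,3)
{Lo/g/N/D, Lo/g/N/A, Lo/f/N/D, Lo/f/N/A} → row (8,2) (0,0) (4,3) (4,3)
{Lo/g/E/D, Lo/f/E/D} → row (2,8) (2,8) (4,3) (4,3)
{Lo/g/E/A, Lo/f/E/A} → row (6,5) (6,5) (4,3) (4,3)
{Hi/g/W/D, Hi/g/W/A, Hi/g/N/D, Hi/g/N/A, Hi/g/E/D, Hi/g/E/A} → row (8,2) (8,2) (8,2) (8,2)
{Hi/f/W/D, Hi/f/W/A, Hi/f/N/D, Hi/f/N/A, Hi/f/E/D, Hi/f/E/A} → row (0,1) (0,1) (0,1) (0,1)
That's 6 distinct rows out of 24 strategies.

6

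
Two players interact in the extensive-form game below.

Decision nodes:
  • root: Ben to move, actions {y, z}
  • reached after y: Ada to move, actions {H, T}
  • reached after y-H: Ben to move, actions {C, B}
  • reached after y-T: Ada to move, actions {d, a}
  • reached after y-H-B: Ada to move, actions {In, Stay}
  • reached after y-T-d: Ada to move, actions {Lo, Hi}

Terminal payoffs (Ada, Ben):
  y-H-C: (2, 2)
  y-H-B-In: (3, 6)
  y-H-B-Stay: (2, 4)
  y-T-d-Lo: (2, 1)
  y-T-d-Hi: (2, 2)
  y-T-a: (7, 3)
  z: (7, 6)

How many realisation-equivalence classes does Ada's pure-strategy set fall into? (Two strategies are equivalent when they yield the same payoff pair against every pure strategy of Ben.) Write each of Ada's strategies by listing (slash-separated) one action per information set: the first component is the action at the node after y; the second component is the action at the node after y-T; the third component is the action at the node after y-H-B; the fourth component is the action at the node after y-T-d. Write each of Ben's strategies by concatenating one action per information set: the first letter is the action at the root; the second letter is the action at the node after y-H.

Ada has 16 pure strategies: H/d/In/Lo, H/d/In/Hi, H/d/Stay/Lo, H/d/Stay/Hi, H/a/In/Lo, H/a/In/Hi, H/a/Stay/Lo, H/a/Stay/Hi, T/d/In/Lo, T/d/In/Hi, T/d/Stay/Lo, T/d/Stay/Hi, T/a/In/Lo, T/a/In/Hi, T/a/Stay/Lo, T/a/Stay/Hi. Columns: yC, yB, zC, zB.
{H/d/In/Lo, H/d/In/Hi, H/a/In/Lo, H/a/In/Hi} → row (2,2) (3,6) (7,6) (7,6)
{H/d/Stay/Lo, H/d/Stay/Hi, H/a/Stay/Lo, H/a/Stay/Hi} → row (2,2) (2,4) (7,6) (7,6)
{T/d/In/Lo, T/d/Stay/Lo} → row (2,1) (2,1) (7,6) (7,6)
{T/d/In/Hi, T/d/Stay/Hi} → row (2,2) (2,2) (7,6) (7,6)
{T/a/In/Lo, T/a/In/Hi, T/a/Stay/Lo, T/a/Stay/Hi} → row (7,3) (7,3) (7,6) (7,6)
That's 5 distinct rows out of 16 strategies.

5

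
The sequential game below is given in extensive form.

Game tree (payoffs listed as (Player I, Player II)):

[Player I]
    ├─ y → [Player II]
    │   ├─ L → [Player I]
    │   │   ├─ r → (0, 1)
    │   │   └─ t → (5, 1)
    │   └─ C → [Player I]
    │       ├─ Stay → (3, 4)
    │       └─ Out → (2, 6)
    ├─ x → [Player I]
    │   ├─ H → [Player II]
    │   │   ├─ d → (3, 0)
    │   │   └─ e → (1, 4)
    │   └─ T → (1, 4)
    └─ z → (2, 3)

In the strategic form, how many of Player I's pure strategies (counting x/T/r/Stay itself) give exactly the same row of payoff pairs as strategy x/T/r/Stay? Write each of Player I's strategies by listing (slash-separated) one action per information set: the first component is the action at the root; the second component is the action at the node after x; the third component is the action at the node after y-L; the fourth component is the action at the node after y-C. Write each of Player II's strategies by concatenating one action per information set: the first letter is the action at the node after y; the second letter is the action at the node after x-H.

Row for x/T/r/Stay (columns Ld, Le, Cd, Ce): (1,4) (1,4) (1,4) (1,4).
Under x/T/r/Stay, Player I's choice at the node after y-L and at the node after y-C can never be reached regardless of what Player II does, so varying those choices leaves every outcome unchanged.
Holding the reachable choices fixed and varying the unreachable ones freely already gives 2 × 2 = 4 equivalent strategies.
No other strategy reproduces this row, so those 4 are the full class: x/T/r/Stay, x/T/r/Out, x/T/t/Stay, x/T/t/Out.

4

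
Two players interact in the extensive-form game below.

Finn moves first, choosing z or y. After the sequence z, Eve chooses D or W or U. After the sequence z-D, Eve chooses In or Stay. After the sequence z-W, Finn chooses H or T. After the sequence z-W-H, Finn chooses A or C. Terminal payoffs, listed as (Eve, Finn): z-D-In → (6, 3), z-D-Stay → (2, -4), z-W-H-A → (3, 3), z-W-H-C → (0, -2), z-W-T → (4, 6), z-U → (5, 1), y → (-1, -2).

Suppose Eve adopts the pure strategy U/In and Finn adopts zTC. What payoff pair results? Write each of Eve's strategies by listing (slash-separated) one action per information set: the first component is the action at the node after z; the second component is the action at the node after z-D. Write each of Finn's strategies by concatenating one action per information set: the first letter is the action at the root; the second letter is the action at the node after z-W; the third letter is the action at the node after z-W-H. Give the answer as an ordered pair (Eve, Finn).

Trace the play path from the root:
  Finn plays z
  Eve plays U at [z]
→ terminal payoff (5, 1).
(Eve's choice at the node after z-D is never reached on this path, so it doesn't affect the outcome.)

(5, 1)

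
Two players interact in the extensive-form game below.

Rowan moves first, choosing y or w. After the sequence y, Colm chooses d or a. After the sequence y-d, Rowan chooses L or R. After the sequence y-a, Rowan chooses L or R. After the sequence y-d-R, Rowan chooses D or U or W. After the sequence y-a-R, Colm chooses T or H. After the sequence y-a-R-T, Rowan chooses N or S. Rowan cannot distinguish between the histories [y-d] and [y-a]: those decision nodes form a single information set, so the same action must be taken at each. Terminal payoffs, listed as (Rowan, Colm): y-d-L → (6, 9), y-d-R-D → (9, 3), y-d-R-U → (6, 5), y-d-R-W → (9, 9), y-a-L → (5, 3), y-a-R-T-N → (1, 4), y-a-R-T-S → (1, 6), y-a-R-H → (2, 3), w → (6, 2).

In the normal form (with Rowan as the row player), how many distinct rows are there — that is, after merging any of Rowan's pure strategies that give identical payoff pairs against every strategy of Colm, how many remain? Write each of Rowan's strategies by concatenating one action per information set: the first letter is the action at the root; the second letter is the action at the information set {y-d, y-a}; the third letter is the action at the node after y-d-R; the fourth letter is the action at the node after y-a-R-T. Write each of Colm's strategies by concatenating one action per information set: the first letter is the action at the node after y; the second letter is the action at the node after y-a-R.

Rowan has 24 pure strategies: yLDN, yLDS, yLUN, yLUS, yLWN, yLWS, yRDN, yRDS, yRUN, yRUS, yRWN, yRWS, wLDN, wLDS, wLUN, wLUS, wLWN, wLWS, wRDN, wRDS, wRUN, wRUS, wRWN, wRWS. Columns: dT, dH, aT, aH.
{yLDN, yLDS, yLUN, yLUS, yLWN, yLWS} → row (6,9) (6,9) (5,3) (5,3)
{yRDN} → row (9,3) (9,3) (1,4) (2,3)
{yRDS} → row (9,3) (9,3) (1,6) (2,3)
{yRUN} → row (6,5) (6,5) (1,4) (2,3)
{yRUS} → row (6,5) (6,5) (1,6) (2,3)
{yRWN} → row (9,9) (9,9) (1,4) (2,3)
{yRWS} → row (9,9) (9,9) (1,6) (2,3)
{wLDN, wLDS, wLUN, wLUS, wLWN, wLWS, wRDN, wRDS, wRUN, wRUS, wRWN, wRWS} → row (6,2) (6,2) (6,2) (6,2)
That's 8 distinct rows out of 24 strategies.

8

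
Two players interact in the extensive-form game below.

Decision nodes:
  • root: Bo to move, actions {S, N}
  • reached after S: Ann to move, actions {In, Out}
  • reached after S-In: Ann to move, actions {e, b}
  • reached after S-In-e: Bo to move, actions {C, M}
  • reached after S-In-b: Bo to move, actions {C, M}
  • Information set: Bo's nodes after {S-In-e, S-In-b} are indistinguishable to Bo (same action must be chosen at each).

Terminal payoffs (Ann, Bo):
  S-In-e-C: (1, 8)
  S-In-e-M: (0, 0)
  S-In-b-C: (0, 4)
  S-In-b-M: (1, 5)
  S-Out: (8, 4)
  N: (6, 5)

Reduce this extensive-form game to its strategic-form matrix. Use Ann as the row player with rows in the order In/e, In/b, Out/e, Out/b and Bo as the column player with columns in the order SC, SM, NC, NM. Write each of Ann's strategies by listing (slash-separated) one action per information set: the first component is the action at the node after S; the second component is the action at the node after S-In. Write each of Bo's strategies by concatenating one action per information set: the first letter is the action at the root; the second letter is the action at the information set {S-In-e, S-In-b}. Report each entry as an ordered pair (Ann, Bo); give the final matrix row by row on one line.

In/e: (1,8) (0,0) (6,5) (6,5) | In/b: (0,4) (1,5) (6,5) (6,5) | Out/e: (8,4) (8,4) (6,5) (6,5) | Out/b: (8,4) (8,4) (6,5) (6,5)

            SC       SM       NC       NM
 In/e    (1,8)    (0,0)    (6,5)    (6,5)
 In/b    (0,4)    (1,5)    (6,5)    (6,5)
Out/e    (8,4)    (8,4)    (6,5)    (6,5)
Out/b    (8,4)    (8,4)    (6,5)    (6,5)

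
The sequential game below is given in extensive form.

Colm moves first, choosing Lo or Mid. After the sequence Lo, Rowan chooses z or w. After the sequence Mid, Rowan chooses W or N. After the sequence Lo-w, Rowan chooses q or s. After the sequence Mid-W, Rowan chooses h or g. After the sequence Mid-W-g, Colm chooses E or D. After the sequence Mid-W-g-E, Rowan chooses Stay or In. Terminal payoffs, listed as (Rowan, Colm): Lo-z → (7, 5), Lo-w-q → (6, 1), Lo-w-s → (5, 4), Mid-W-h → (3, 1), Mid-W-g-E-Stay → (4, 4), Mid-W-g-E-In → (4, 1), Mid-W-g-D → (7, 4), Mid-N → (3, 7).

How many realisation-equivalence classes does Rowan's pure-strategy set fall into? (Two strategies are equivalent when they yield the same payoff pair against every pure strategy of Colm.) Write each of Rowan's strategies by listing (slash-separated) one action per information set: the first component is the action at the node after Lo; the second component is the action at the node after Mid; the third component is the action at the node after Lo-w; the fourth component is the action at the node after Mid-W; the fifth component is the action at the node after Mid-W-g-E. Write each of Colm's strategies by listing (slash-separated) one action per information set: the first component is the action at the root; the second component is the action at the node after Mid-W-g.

12

Rowan has 32 pure strategies: z/W/q/h/Stay, z/W/q/h/In, z/W/q/g/Stay, z/W/q/g/In, z/W/s/h/Stay, z/W/s/h/In, z/W/s/g/Stay, z/W/s/g/In, z/N/q/h/Stay, z/N/q/h/In, z/N/q/g/Stay, z/N/q/g/In, z/N/s/h/Stay, z/N/s/h/In, z/N/s/g/Stay, z/N/s/g/In, w/W/q/h/Stay, w/W/q/h/In, w/W/q/g/Stay, w/W/q/g/In, w/W/s/h/Stay, w/W/s/h/In, w/W/s/g/Stay, w/W/s/g/In, w/N/q/h/Stay, w/N/q/h/In, w/N/q/g/Stay, w/N/q/g/In, w/N/s/h/Stay, w/N/s/h/In, w/N/s/g/Stay, w/N/s/g/In. Columns: Lo/E, Lo/D, Mid/E, Mid/D.
{z/W/q/h/Stay, z/W/q/h/In, z/W/s/h/Stay, z/W/s/h/In} → row (7,5) (7,5) (3,1) (3,1)
{z/W/q/g/Stay, z/W/s/g/Stay} → row (7,5) (7,5) (4,4) (7,4)
{z/W/q/g/In, z/W/s/g/In} → row (7,5) (7,5) (4,1) (7,4)
{z/N/q/h/Stay, z/N/q/h/In, z/N/q/g/Stay, z/N/q/g/In, z/N/s/h/Stay, z/N/s/h/In, z/N/s/g/Stay, z/N/s/g/In} → row (7,5) (7,5) (3,7) (3,7)
{w/W/q/h/Stay, w/W/q/h/In} → row (6,1) (6,1) (3,1) (3,1)
{w/W/q/g/Stay} → row (6,1) (6,1) (4,4) (7,4)
{w/W/q/g/In} → row (6,1) (6,1) (4,1) (7,4)
{w/W/s/h/Stay, w/W/s/h/In} → row (5,4) (5,4) (3,1) (3,1)
{w/W/s/g/Stay} → row (5,4) (5,4) (4,4) (7,4)
{w/W/s/g/In} → row (5,4) (5,4) (4,1) (7,4)
{w/N/q/h/Stay, w/N/q/h/In, w/N/q/g/Stay, w/N/q/g/In} → row (6,1) (6,1) (3,7) (3,7)
{w/N/s/h/Stay, w/N/s/h/In, w/N/s/g/Stay, w/N/s/g/In} → row (5,4) (5,4) (3,7) (3,7)
That's 12 distinct rows out of 32 strategies.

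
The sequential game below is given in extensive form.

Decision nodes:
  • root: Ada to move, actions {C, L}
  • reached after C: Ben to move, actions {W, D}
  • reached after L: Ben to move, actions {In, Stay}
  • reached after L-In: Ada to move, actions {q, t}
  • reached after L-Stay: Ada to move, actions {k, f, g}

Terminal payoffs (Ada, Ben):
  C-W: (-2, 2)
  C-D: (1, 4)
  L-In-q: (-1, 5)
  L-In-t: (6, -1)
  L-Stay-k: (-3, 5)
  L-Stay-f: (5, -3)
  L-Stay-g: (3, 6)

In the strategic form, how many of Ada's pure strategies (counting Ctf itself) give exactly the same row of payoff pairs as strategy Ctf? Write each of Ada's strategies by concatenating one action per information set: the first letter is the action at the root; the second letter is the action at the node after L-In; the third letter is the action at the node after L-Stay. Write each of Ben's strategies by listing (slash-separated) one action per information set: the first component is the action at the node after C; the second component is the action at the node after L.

6

Row for Ctf (columns W/In, W/Stay, D/In, D/Stay): (-2,2) (-2,2) (1,4) (1,4).
Under Ctf, Ada's choice at the node after L-In and at the node after L-Stay can never be reached regardless of what Ben does, so varying those choices leaves every outcome unchanged.
Holding the reachable choices fixed and varying the unreachable ones freely already gives 2 × 3 = 6 equivalent strategies.
No other strategy reproduces this row, so those 6 are the full class: Cqk, Cqf, Cqg, Ctk, Ctf, Ctg.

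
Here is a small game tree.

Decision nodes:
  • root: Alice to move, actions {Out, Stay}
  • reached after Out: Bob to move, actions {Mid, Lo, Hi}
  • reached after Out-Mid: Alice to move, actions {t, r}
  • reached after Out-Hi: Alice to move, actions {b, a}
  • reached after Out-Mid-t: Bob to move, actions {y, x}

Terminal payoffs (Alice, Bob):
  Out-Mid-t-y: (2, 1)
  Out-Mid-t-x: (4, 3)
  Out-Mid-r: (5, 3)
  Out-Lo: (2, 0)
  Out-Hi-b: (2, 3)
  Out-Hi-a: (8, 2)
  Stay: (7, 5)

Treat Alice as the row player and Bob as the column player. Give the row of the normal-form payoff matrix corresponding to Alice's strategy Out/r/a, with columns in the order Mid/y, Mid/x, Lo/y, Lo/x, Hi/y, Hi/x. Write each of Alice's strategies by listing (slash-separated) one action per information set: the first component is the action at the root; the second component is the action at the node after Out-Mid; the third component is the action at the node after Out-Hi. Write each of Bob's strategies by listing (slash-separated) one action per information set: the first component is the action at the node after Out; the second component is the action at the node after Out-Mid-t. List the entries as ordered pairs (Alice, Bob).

vs Mid/y: Alice plays Out → Bob plays Mid at [Out] → Alice plays r at [Out-Mid] → (5, 3)
vs Mid/x: Alice plays Out → Bob plays Mid at [Out] → Alice plays r at [Out-Mid] → (5, 3)
vs Lo/y: Alice plays Out → Bob plays Lo at [Out] → (2, 0)
vs Lo/x: Alice plays Out → Bob plays Lo at [Out] → (2, 0)
vs Hi/y: Alice plays Out → Bob plays Hi at [Out] → Alice plays a at [Out-Hi] → (8, 2)
vs Hi/x: Alice plays Out → Bob plays Hi at [Out] → Alice plays a at [Out-Hi] → (8, 2)

(5,3) (5,3) (2,0) (2,0) (8,2) (8,2)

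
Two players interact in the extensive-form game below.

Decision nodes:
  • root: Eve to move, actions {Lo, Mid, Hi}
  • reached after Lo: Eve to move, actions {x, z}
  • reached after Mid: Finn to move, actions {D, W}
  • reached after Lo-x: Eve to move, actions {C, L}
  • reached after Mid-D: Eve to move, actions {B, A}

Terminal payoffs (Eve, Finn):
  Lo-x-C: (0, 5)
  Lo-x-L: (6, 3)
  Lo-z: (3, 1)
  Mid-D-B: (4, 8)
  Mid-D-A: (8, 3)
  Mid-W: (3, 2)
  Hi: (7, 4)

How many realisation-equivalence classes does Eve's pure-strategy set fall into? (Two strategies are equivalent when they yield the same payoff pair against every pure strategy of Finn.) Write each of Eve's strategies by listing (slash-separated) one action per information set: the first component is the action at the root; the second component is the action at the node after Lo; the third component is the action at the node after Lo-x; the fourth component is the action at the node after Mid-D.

6

Eve has 24 pure strategies: Lo/x/C/B, Lo/x/C/A, Lo/x/L/B, Lo/x/L/A, Lo/z/C/B, Lo/z/C/A, Lo/z/L/B, Lo/z/L/A, Mid/x/C/B, Mid/x/C/A, Mid/x/L/B, Mid/x/L/A, Mid/z/C/B, Mid/z/C/A, Mid/z/L/B, Mid/z/L/A, Hi/x/C/B, Hi/x/C/A, Hi/x/L/B, Hi/x/L/A, Hi/z/C/B, Hi/z/C/A, Hi/z/L/B, Hi/z/L/A. Columns: D, W.
{Lo/x/C/B, Lo/x/C/A} → row (0,5) (0,5)
{Lo/x/L/B, Lo/x/L/A} → row (6,3) (6,3)
{Lo/z/C/B, Lo/z/C/A, Lo/z/L/B, Lo/z/L/A} → row (3,1) (3,1)
{Mid/x/C/B, Mid/x/L/B, Mid/z/C/B, Mid/z/L/B} → row (4,8) (3,2)
{Mid/x/C/A, Mid/x/L/A, Mid/z/C/A, Mid/z/L/A} → row (8,3) (3,2)
{Hi/x/C/B, Hi/x/C/A, Hi/x/L/B, Hi/x/L/A, Hi/z/C/B, Hi/z/C/A, Hi/z/L/B, Hi/z/L/A} → row (7,4) (7,4)
That's 6 distinct rows out of 24 strategies.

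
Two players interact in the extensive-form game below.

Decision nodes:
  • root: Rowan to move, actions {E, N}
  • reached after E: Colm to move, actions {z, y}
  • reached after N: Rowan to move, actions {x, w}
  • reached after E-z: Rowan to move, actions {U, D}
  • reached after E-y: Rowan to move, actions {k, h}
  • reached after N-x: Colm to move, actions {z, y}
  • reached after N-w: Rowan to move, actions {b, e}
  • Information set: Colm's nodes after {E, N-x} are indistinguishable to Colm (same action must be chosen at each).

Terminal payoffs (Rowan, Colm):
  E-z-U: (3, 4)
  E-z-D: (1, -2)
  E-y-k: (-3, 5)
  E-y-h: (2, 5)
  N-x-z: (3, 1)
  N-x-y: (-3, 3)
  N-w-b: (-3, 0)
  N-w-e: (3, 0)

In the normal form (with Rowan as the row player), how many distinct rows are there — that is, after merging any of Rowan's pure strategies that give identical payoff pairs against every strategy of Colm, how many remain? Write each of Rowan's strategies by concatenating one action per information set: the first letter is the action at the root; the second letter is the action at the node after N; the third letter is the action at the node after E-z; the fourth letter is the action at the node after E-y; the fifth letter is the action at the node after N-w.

Rowan has 32 pure strategies: ExUkb, ExUke, ExUhb, ExUhe, ExDkb, ExDke, ExDhb, ExDhe, EwUkb, EwUke, EwUhb, EwUhe, EwDkb, EwDke, EwDhb, EwDhe, NxUkb, NxUke, NxUhb, NxUhe, NxDkb, NxDke, NxDhb, NxDhe, NwUkb, NwUke, NwUhb, NwUhe, NwDkb, NwDke, NwDhb, NwDhe. Columns: z, y.
{ExUkb, ExUke, EwUkb, EwUke} → row (3,4) (-3,5)
{ExUhb, ExUhe, EwUhb, EwUhe} → row (3,4) (2,5)
{ExDkb, ExDke, EwDkb, EwDke} → row (1,-2) (-3,5)
{ExDhb, ExDhe, EwDhb, EwDhe} → row (1,-2) (2,5)
{NxUkb, NxUke, NxUhb, NxUhe, NxDkb, NxDke, NxDhb, NxDhe} → row (3,1) (-3,3)
{NwUkb, NwUhb, NwDkb, NwDhb} → row (-3,0) (-3,0)
{NwUke, NwUhe, NwDke, NwDhe} → row (3,0) (3,0)
That's 7 distinct rows out of 32 strategies.

7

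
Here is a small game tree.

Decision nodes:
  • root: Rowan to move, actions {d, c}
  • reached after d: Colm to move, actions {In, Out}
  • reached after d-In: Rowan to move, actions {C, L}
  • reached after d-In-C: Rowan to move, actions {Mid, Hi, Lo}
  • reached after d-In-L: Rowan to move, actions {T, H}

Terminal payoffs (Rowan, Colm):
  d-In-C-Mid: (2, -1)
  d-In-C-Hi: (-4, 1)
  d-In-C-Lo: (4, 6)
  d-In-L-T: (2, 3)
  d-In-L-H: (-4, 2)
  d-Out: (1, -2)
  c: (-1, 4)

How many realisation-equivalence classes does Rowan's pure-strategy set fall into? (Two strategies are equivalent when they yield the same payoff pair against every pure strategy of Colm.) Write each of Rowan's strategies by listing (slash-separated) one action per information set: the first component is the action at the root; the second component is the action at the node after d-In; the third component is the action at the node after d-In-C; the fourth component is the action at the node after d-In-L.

Rowan has 24 pure strategies: d/C/Mid/T, d/C/Mid/H, d/C/Hi/T, d/C/Hi/H, d/C/Lo/T, d/C/Lo/H, d/L/Mid/T, d/L/Mid/H, d/L/Hi/T, d/L/Hi/H, d/L/Lo/T, d/L/Lo/H, c/C/Mid/T, c/C/Mid/H, c/C/Hi/T, c/C/Hi/H, c/C/Lo/T, c/C/Lo/H, c/L/Mid/T, c/L/Mid/H, c/L/Hi/T, c/L/Hi/H, c/L/Lo/T, c/L/Lo/H. Columns: In, Out.
{d/C/Mid/T, d/C/Mid/H} → row (2,-1) (1,-2)
{d/C/Hi/T, d/C/Hi/H} → row (-4,1) (1,-2)
{d/C/Lo/T, d/C/Lo/H} → row (4,6) (1,-2)
{d/L/Mid/T, d/L/Hi/T, d/L/Lo/T} → row (2,3) (1,-2)
{d/L/Mid/H, d/L/Hi/H, d/L/Lo/H} → row (-4,2) (1,-2)
{c/C/Mid/T, c/C/Mid/H, c/C/Hi/T, c/C/Hi/H, c/C/Lo/T, c/C/Lo/H, c/L/Mid/T, c/L/Mid/H, c/L/Hi/T, c/L/Hi/H, c/L/Lo/T, c/L/Lo/H} → row (-1,4) (-1,4)
That's 6 distinct rows out of 24 strategies.

6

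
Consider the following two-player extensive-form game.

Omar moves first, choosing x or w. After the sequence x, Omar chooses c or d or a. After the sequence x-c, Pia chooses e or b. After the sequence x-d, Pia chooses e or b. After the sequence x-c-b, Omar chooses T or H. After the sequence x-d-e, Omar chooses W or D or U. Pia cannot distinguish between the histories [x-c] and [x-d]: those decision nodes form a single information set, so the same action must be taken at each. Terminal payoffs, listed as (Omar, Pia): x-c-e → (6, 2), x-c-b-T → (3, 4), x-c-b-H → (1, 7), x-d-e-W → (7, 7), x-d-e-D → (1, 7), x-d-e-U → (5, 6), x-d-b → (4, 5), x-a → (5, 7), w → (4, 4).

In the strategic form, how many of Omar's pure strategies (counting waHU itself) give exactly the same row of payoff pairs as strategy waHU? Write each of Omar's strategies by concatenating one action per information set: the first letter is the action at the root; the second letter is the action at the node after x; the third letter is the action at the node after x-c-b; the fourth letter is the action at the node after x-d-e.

18

Row for waHU (columns e, b): (4,4) (4,4).
Under waHU, Omar's choice at the node after x and at the node after x-c-b and at the node after x-d-e can never be reached regardless of what Pia does, so varying those choices leaves every outcome unchanged.
Holding the reachable choices fixed and varying the unreachable ones freely already gives 3 × 2 × 3 = 18 equivalent strategies.
No other strategy reproduces this row, so those 18 are the full class: wcTW, wcTD, wcTU, wcHW, wcHD, wcHU, wdTW, wdTD, wdTU, wdHW, wdHD, wdHU, waTW, waTD, waTU, waHW, waHD, waHU.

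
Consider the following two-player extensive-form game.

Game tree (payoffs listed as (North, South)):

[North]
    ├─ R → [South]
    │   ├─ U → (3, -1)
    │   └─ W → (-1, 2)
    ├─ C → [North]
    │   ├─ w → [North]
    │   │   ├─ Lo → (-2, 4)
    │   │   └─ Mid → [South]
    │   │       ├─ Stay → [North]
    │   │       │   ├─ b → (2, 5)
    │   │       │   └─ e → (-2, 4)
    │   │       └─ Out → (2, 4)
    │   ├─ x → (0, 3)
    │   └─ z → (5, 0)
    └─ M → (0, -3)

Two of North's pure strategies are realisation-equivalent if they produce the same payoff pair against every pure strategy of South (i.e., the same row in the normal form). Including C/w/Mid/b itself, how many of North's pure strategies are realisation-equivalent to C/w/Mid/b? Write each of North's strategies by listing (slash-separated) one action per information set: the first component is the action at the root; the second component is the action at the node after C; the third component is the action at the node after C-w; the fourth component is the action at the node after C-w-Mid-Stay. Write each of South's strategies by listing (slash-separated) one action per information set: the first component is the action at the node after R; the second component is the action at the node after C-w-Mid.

Row for C/w/Mid/b (columns U/Stay, U/Out, W/Stay, W/Out): (2,5) (2,4) (2,5) (2,4).
Every one of North's information sets is on the play path for some reply by South when North follows C/w/Mid/b.
Changing the action at any of them therefore changes at least one column, so only C/w/Mid/b itself gives this row.

1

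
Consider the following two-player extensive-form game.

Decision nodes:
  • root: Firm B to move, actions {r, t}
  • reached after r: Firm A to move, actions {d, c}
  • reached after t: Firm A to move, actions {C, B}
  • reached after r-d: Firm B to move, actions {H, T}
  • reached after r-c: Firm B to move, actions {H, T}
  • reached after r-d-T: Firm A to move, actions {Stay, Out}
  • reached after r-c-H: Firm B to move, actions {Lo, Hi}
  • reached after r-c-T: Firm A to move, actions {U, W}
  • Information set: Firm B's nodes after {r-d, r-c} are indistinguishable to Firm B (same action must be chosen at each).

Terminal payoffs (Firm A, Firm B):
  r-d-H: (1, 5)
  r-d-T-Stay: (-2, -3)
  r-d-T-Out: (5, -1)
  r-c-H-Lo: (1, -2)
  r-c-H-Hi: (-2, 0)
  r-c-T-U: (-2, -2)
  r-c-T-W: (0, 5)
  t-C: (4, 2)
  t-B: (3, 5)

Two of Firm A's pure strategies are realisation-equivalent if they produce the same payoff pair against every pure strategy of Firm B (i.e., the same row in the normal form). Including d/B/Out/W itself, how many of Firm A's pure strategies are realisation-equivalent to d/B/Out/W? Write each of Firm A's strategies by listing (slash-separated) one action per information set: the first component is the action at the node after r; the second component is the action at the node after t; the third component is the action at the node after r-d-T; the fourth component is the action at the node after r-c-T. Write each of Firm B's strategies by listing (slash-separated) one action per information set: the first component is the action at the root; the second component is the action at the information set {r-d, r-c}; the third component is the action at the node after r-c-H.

2

Row for d/B/Out/W (columns r/H/Lo, r/H/Hi, r/T/Lo, r/T/Hi, t/H/Lo, t/H/Hi, t/T/Lo, t/T/Hi): (1,5) (1,5) (5,-1) (5,-1) (3,5) (3,5) (3,5) (3,5).
Under d/B/Out/W, Firm A's choice at the node after r-c-T can never be reached regardless of what Firm B does, so varying those choices leaves every outcome unchanged.
Holding the reachable choices fixed and varying the unreachable one freely already gives 2 equivalent strategies.
No other strategy reproduces this row, so those 2 are the full class: d/B/Out/U, d/B/Out/W.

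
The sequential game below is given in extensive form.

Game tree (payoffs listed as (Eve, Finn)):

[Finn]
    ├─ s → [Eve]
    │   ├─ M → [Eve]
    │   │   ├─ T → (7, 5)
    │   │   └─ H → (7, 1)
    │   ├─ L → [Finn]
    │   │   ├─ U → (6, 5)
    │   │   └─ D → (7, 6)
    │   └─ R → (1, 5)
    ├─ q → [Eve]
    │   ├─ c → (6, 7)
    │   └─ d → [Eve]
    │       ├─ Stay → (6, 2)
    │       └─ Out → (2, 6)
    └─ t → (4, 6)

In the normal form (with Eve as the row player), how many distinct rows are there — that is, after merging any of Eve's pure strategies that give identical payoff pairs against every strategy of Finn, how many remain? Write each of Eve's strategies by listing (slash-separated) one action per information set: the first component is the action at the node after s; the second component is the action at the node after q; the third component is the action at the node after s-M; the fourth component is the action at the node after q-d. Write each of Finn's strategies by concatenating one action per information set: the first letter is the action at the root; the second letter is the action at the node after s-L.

12

Eve has 24 pure strategies: M/c/T/Stay, M/c/T/Out, M/c/H/Stay, M/c/H/Out, M/d/T/Stay, M/d/T/Out, M/d/H/Stay, M/d/H/Out, L/c/T/Stay, L/c/T/Out, L/c/H/Stay, L/c/H/Out, L/d/T/Stay, L/d/T/Out, L/d/H/Stay, L/d/H/Out, R/c/T/Stay, R/c/T/Out, R/c/H/Stay, R/c/H/Out, R/d/T/Stay, R/d/T/Out, R/d/H/Stay, R/d/H/Out. Columns: sU, sD, qU, qD, tU, tD.
{M/c/T/Stay, M/c/T/Out} → row (7,5) (7,5) (6,7) (6,7) (4,6) (4,6)
{M/c/H/Stay, M/c/H/Out} → row (7,1) (7,1) (6,7) (6,7) (4,6) (4,6)
{M/d/T/Stay} → row (7,5) (7,5) (6,2) (6,2) (4,6) (4,6)
{M/d/T/Out} → row (7,5) (7,5) (2,6) (2,6) (4,6) (4,6)
{M/d/H/Stay} → row (7,1) (7,1) (6,2) (6,2) (4,6) (4,6)
{M/d/H/Out} → row (7,1) (7,1) (2,6) (2,6) (4,6) (4,6)
{L/c/T/Stay, L/c/T/Out, L/c/H/Stay, L/c/H/Out} → row (6,5) (7,6) (6,7) (6,7) (4,6) (4,6)
{L/d/T/Stay, L/d/H/Stay} → row (6,5) (7,6) (6,2) (6,2) (4,6) (4,6)
{L/d/T/Out, L/d/H/Out} → row (6,5) (7,6) (2,6) (2,6) (4,6) (4,6)
{R/c/T/Stay, R/c/T/Out, R/c/H/Stay, R/c/H/Out} → row (1,5) (1,5) (6,7) (6,7) (4,6) (4,6)
{R/d/T/Stay, R/d/H/Stay} → row (1,5) (1,5) (6,2) (6,2) (4,6) (4,6)
{R/d/T/Out, R/d/H/Out} → row (1,5) (1,5) (2,6) (2,6) (4,6) (4,6)
That's 12 distinct rows out of 24 strategies.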